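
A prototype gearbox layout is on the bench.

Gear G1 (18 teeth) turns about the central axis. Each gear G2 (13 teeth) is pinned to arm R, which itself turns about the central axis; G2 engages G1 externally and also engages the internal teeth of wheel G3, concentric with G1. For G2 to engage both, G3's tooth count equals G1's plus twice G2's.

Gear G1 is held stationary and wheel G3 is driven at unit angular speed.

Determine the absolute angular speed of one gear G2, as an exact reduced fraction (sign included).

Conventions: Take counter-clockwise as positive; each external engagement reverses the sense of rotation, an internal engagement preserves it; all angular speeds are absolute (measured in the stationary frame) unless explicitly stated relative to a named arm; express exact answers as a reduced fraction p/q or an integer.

22/13

recognized (axles ride arm R): planetary set, 18/13/44 teeth
ring teeth: 18 + 2·13 = 44
18(ω_sun−ω_arm) = −44(ω_ring−ω_arm),  ω_sun = 0, ω_ring = 1
18(0−ω_arm) = −44(1−ω_arm)  ⇒  62·ω_arm = 44  ⇒  ω_arm = 22/31
sun–planet mesh: 18·(0−22/31) = −13·(ω_p−ω_arm)  ⇒  ω_p−ω_arm = 396/403
ω_p = 22/31 + 396/403 = 22/13
exact speed ratio = 22/13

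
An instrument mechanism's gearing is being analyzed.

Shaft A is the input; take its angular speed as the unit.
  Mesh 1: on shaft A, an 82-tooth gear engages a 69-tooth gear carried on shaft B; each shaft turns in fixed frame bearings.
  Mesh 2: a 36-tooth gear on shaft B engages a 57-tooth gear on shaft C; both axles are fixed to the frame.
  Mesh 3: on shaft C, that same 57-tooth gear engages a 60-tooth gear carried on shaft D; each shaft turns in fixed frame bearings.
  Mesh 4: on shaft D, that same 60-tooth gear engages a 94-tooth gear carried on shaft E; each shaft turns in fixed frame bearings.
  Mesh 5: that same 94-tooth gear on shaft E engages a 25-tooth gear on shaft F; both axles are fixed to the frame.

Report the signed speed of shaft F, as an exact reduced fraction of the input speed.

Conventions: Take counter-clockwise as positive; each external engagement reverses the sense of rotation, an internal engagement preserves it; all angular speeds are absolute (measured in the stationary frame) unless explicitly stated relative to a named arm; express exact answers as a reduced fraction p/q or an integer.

5-mesh fixed-axis compound train (all bearings frame-fixed)
mesh 1 [82T→69T]: |ω|/ω_in = 1×82/69 = 82/69, sense flips to −
mesh 2 [36T→57T]: |ω|/ω_in = (82/69)×36/57 = 328/437, sense flips to +
mesh 3 [57T→60T]: |ω|/ω_in = (328/437)×57/60 = 82/115, sense flips to −
mesh 4 [60T→94T]: |ω|/ω_in = (82/115)×60/94 = 492/1081, sense flips to +
mesh 5 [94T→25T]: |ω|/ω_in = (492/1081)×94/25 = 984/575, sense flips to −
signed output speed (× input speed) = -984/575

-984/575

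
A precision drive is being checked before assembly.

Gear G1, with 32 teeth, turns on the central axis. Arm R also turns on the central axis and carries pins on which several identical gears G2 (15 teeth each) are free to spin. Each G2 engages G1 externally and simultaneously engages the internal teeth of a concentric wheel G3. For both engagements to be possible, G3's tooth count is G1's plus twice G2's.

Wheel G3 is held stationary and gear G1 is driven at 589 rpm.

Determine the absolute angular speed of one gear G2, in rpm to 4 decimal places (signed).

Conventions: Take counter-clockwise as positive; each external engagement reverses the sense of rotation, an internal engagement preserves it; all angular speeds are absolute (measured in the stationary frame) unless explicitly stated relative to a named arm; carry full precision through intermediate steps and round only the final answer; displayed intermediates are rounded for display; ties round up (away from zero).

-628.2667 rpm

topology: planetary set — G1 32T / G2 15T / G3 62T, arm = carrier (Willis)
normalise by the input: solve with ω_sun = 1, then scale by 589 rpm
ring teeth: 32 + 2·15 = 62
32(ω_sun−ω_arm) = −62(ω_ring−ω_arm),  ω_ring = 0, ω_sun = 1
32(1−ω_arm) = −62(0−ω_arm)  ⇒  94·ω_arm = 32  ⇒  ω_arm = 16/47
sun–planet mesh: 32·(1−16/47) = −15·(ω_p−ω_arm)  ⇒  ω_p−ω_arm = -992/705
ω_p = 16/47 − 992/705 = -16/15
scale: ω_p = -16/15 × 589 rpm = -628.2667 rpm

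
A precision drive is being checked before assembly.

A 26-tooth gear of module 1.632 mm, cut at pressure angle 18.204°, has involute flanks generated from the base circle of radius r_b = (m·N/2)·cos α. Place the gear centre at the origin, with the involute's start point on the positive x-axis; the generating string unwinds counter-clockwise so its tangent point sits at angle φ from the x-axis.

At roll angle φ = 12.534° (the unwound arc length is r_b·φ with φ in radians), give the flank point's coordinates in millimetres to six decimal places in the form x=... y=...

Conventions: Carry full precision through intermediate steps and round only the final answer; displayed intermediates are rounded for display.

single-mesh involute tooth geometry (26T wheel at module 1.632)
pitch radius r_p = m·N/2 = 1.632·26/2 = 21.216000
base radius r_b = r_p·cos α = 21.216000·cos 18.204° = 20.154144
roll angle φ = 12.534° = 0.21875957 rad
x = r_b·(cos φ + φ·sin φ) = 20.630636
y = r_b·(sin φ − φ·cos φ) = 0.069995

x=20.630636 y=0.069995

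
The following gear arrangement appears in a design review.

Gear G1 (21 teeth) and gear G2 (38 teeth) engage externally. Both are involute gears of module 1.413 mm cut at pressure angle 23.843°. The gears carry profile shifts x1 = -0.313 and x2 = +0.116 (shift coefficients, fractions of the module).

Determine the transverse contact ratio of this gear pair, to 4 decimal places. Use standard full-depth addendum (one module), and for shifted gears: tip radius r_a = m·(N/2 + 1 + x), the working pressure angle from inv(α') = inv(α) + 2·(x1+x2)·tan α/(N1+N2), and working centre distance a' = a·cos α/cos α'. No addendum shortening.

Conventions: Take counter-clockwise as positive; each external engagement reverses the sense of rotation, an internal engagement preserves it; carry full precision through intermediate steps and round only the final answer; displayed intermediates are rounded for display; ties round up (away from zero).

topology: single-mesh involute geometry — m = 1.413, 21T/38T pair
base radii: r_b1 = 13.570302, r_b2 = 24.555784
tip radii: r_a1 = 15.807231, r_a2 = 28.423908
inv(α') = inv(23.843°) + 2·(-0.313+0.116)·tan α/(21+38) = 0.02285916  ⇒  α' = 22.93942°
a' = a·cos α / cos α' = 41.6835·cos 23.843°/cos 22.93942° = 41.400114
action lengths: √(r_a1²−r_b1²) = 8.106507, √(r_a2²−r_b2²) = 14.315446
base pitch p_b = π·m·cos α = 4.060225
CR = (8.106507 + 14.315446 − 41.400114·sin 22.93942°)/4.060225 = 1.548175
contact ratio ≈ 1.5482

1.5482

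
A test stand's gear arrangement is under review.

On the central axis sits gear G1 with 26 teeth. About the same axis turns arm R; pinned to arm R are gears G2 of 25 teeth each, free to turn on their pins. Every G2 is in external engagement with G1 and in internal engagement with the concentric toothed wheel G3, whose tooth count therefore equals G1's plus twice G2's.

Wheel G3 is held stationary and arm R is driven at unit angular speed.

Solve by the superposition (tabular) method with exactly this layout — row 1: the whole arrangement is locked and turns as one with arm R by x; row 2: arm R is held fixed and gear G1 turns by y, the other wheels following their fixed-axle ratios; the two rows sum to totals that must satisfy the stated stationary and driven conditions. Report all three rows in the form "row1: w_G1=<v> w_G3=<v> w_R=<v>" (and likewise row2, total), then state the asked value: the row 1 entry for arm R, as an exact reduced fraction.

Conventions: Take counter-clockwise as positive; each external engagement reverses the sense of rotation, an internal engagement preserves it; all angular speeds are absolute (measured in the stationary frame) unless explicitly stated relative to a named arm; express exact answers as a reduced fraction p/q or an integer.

planetary set (26T centre, 25T on arm, 76T internal) — Willis relation
superposition row 1 [locked train]: every member turns x
superposition row 2 [arm held]: sun y, ring −(26/76)·y, arm 0
boundary: total ω_ring = x − (26/76)·y = 0 and total ω_arm = x = 1  ⇒  y = 38/13, x = 1
row 2 ring = −(26/76)·38/13 = -1
totals (row 1 + row 2): sun 1 + 38/13 = 51/13, ring 1 + (-1) = 0, arm 1 + 0 = 1
asked cell (row1, arm) = 1

row1: w_G1=1 w_G3=1 w_R=1
row2: w_G1=38/13 w_G3=-1 w_R=0
total: w_G1=51/13 w_G3=0 w_R=1
asked value: 1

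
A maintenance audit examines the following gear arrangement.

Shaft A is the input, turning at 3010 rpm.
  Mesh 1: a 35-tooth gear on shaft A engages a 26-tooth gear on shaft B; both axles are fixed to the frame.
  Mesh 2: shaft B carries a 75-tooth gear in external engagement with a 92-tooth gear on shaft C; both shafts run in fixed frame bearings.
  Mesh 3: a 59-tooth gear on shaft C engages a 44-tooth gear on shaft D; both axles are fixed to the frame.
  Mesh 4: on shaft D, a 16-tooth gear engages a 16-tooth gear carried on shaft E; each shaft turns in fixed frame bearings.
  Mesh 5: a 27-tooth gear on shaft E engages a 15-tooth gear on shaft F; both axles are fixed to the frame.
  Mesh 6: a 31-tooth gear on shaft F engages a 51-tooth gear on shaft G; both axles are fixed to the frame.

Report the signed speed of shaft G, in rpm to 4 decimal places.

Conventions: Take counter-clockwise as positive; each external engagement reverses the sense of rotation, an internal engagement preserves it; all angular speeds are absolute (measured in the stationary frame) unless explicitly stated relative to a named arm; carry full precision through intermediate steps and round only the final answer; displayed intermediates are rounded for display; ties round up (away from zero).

class = fixed-axis compound train [6 meshes; 6 ratios multiply, 6 sense flips]
mesh 1 [35T→26T]: ω = 3010.0000×35/26 = 4051.9231 rpm, sense flips to −
mesh 2 [75T→92T]: ω = 4051.9231×75/92 = 3303.1982 rpm, sense flips to +
mesh 3 [59T→44T]: ω = 3303.1982×59/44 = 4429.2884 rpm, sense flips to −
mesh 4 [16T→16T]: ω = 4429.2884×16/16 = 4429.2884 rpm, sense flips to +
mesh 5 [27T→15T]: ω = 4429.2884×27/15 = 7972.7192 rpm, sense flips to −
mesh 6 [31T→51T]: ω = 7972.7192×31/51 = 4846.1626 rpm, sense flips to +
signed output speed = +4846.1626 rpm

+4846.1626 rpm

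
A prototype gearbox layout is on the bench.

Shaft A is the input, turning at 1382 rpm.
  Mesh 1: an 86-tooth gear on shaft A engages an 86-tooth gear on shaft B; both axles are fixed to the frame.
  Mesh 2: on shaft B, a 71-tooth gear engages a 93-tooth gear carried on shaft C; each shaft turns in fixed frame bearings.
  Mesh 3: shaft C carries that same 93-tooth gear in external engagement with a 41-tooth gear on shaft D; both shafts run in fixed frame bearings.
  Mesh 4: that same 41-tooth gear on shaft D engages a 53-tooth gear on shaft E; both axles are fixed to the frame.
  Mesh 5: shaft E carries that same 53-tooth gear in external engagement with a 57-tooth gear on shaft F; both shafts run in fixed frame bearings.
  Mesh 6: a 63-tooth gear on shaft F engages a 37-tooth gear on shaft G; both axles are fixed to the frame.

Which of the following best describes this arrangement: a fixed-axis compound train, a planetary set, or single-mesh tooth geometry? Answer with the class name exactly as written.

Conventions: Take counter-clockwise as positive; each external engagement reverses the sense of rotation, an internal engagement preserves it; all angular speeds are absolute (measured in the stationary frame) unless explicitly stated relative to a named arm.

fixed-axis compound train

recognized (7 fixed axles, 6 meshes): fixed-axis compound train
classification: fixed-axis compound train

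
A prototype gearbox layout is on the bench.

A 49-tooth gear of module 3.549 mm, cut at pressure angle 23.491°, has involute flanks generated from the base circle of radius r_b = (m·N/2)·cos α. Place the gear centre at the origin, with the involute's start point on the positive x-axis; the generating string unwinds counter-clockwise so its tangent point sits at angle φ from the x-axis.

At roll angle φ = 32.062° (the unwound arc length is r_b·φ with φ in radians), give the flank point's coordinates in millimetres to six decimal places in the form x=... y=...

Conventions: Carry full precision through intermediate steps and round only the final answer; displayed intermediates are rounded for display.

x=91.269215 y=4.513582

topology: single-mesh involute geometry — m = 3.549, N = 49
pitch radius r_p = m·N/2 = 3.549·49/2 = 86.950500
base radius r_b = r_p·cos α = 86.950500·cos 23.491° = 79.744277
roll angle φ = 32.062° = 0.55958746 rad
x = r_b·(cos φ + φ·sin φ) = 91.269215
y = r_b·(sin φ − φ·cos φ) = 4.513582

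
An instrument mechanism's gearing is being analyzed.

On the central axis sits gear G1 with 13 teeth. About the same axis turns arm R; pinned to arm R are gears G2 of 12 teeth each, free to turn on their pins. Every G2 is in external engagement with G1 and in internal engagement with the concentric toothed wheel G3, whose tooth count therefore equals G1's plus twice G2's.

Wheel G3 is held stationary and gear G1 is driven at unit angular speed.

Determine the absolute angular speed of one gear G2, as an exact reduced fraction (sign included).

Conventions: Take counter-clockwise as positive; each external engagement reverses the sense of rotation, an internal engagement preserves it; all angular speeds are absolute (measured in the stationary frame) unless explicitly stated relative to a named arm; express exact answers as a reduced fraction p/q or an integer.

topology: planetary set — G1 13T / G2 12T / G3 37T, arm = carrier (Willis)
ring teeth: 13 + 2·12 = 37
13(ω_sun−ω_arm) = −37(ω_ring−ω_arm),  ω_ring = 0, ω_sun = 1
13(1−ω_arm) = −37(0−ω_arm)  ⇒  50·ω_arm = 13  ⇒  ω_arm = 13/50
sun–planet mesh: 13·(1−13/50) = −12·(ω_p−ω_arm)  ⇒  ω_p−ω_arm = -481/600
ω_p = 13/50 − 481/600 = -13/24
exact speed ratio = -13/24

-13/24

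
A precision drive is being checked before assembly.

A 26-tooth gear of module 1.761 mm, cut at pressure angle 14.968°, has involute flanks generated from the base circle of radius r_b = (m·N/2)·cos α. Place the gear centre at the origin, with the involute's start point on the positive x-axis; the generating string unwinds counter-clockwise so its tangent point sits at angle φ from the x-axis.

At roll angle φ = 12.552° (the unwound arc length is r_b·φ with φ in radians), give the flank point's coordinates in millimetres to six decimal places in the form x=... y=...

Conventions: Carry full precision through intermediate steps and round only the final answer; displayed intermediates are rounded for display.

single-mesh involute tooth geometry (26T wheel at module 1.761)
pitch radius r_p = m·N/2 = 1.761·26/2 = 22.893000
base radius r_b = r_p·cos α = 22.893000·cos 14.968° = 22.116246
roll angle φ = 12.552° = 0.21907373 rad
x = r_b·(cos φ + φ·sin φ) = 22.640611
y = r_b·(sin φ − φ·cos φ) = 0.077139

x=22.640611 y=0.077139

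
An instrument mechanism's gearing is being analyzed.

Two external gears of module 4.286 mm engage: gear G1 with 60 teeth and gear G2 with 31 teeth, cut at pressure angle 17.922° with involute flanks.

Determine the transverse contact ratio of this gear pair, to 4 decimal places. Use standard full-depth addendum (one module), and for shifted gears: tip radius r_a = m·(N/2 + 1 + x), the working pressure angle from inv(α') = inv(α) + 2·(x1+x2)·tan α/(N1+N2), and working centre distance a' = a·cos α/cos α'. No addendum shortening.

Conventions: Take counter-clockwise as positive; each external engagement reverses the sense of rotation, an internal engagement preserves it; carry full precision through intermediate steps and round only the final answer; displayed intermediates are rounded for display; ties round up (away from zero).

1.8367

topology: single-mesh involute geometry — m = 4.286, 60T/31T pair
base radii: r_b1 = 122.340825, r_b2 = 63.209426
tip radii: r_a1 = 132.866000, r_a2 = 70.719000
no profile shift: α' = α, a' = a
action lengths: √(r_a1²−r_b1²) = 51.827565, √(r_a2²−r_b2²) = 31.713489
base pitch p_b = π·m·cos α = 12.811501
CR = (51.827565 + 31.713489 − 195.013000·sin 17.92200°)/12.811501 = 1.836730
contact ratio ≈ 1.8367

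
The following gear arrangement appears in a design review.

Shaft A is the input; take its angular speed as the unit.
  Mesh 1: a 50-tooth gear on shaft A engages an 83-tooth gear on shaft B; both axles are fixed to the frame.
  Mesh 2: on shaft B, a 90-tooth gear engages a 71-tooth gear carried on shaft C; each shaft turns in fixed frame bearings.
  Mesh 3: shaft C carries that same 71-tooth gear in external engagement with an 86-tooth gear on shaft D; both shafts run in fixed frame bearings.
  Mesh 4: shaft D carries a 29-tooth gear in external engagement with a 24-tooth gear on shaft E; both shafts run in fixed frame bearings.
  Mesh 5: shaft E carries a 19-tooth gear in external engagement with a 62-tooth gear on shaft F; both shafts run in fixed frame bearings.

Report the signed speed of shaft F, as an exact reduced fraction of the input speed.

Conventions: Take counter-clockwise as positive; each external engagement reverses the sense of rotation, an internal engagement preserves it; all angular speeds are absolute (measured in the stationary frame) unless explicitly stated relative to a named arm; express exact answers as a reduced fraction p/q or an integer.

-206625/885112

5-mesh fixed-axis compound train (all bearings frame-fixed)
mesh 1 [50T→83T]: |ω|/ω_in = 1×50/83 = 50/83, sense flips to −
mesh 2 [90T→71T]: |ω|/ω_in = (50/83)×90/71 = 4500/5893, sense flips to +
mesh 3 [71T→86T]: |ω|/ω_in = (4500/5893)×71/86 = 2250/3569, sense flips to −
mesh 4 [29T→24T]: |ω|/ω_in = (2250/3569)×29/24 = 10875/14276, sense flips to +
mesh 5 [19T→62T]: |ω|/ω_in = (10875/14276)×19/62 = 206625/885112, sense flips to −
signed output speed (× input speed) = -206625/885112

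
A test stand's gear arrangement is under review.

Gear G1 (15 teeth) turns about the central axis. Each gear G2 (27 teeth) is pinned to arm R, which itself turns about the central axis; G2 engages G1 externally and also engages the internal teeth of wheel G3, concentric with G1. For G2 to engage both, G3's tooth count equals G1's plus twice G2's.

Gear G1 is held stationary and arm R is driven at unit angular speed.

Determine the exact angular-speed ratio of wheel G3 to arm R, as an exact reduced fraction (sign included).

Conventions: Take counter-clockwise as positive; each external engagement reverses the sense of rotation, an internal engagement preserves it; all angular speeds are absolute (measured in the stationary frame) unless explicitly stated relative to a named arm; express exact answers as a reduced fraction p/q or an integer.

28/23

class = planetary set [G3 = 15+2·27 = 69; Willis about the carrier]
ring teeth: 15 + 2·27 = 69
15(ω_sun−ω_arm) = −69(ω_ring−ω_arm),  ω_sun = 0, ω_arm = 1
ω_ring = 1 − (15/69)(0−1) = 28/23
ω_out/ω_in = 28/23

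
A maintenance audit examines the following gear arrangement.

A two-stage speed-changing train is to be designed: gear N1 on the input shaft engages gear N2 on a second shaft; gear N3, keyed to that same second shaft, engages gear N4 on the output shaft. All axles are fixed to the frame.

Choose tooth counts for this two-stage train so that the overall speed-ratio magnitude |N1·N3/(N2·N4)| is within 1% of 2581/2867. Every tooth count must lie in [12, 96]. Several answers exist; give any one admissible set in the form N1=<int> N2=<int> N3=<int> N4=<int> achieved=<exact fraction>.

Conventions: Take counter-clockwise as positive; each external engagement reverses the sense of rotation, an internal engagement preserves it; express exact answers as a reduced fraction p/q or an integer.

class = fixed-axis compound train [2-stage, 2581/2867 wanted]
target = 2581/2867 in lowest terms: an exact hit needs N1·N3 = k·2581 and N2·N4 = k·2867 for one integer k, every count in [12, 96]; additionally prefer no 1:1 stage (N1 ≠ N2, N3 ≠ N4)
k = 1: N1·N3 = 2581 = 29·89, N2·N4 = 2867 = 47·61
achieved = 29·89/(47·61) = 2581/2867; |achieved − target| = 0 ≤ 2581/286700 ✓

N1=29 N2=47 N3=89 N4=61 achieved=2581/2867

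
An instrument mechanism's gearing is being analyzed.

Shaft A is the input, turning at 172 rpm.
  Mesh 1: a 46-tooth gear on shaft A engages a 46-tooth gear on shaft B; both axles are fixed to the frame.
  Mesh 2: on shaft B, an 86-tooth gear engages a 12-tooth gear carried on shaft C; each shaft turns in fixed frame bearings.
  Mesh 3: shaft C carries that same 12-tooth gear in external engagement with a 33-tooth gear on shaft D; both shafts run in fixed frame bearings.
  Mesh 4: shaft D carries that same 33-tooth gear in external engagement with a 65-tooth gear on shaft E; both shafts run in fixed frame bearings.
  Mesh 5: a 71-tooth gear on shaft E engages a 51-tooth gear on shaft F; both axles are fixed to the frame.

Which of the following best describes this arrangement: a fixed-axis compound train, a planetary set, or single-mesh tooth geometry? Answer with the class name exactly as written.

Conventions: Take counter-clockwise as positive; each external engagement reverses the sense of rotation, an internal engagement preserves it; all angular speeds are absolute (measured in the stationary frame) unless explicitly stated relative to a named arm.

5-mesh fixed-axis compound train (all bearings frame-fixed)
classification: fixed-axis compound train

fixed-axis compound train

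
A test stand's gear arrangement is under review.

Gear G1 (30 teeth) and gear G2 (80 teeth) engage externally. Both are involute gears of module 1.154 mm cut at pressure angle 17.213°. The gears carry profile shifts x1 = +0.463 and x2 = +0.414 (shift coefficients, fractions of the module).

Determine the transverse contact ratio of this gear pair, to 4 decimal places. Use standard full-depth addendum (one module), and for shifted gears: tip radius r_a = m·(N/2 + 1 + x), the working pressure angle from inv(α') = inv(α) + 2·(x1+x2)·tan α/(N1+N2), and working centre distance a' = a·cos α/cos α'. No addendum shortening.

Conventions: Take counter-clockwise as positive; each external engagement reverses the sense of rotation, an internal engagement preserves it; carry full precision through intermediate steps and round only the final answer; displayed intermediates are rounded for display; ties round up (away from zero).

1.7425

single-mesh involute tooth geometry (30T engaging 80T at module 1.154)
base radii: r_b1 = 16.534707, r_b2 = 44.092551
tip radii: r_a1 = 18.998302, r_a2 = 47.791756
inv(α') = inv(17.213°) + 2·(+0.463+0.414)·tan α/(30+80) = 0.01431674  ⇒  α' = 19.74226°
a' = a·cos α / cos α' = 63.4700·cos 17.213°/cos 19.74226° = 64.413367
action lengths: √(r_a1²−r_b1²) = 9.356226, √(r_a2²−r_b2²) = 18.436347
base pitch p_b = π·m·cos α = 3.463021
CR = (9.356226 + 18.436347 − 64.413367·sin 19.74226°)/3.463021 = 1.742528
contact ratio ≈ 1.7425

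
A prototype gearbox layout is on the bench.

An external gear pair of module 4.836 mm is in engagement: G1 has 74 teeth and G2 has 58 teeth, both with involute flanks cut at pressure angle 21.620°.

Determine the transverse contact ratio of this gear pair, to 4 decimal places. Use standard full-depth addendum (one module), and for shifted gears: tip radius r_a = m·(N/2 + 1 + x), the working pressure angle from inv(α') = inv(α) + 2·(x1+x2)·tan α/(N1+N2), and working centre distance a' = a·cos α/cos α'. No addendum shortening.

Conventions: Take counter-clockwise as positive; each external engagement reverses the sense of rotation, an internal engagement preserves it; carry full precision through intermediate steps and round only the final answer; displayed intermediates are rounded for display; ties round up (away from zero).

class = single-mesh tooth geometry [involute pair 74T × 58T, m = 4.836]
base radii: r_b1 = 166.343763, r_b2 = 130.377544
tip radii: r_a1 = 183.768000, r_a2 = 145.080000
no profile shift: α' = α, a' = a
action lengths: √(r_a1²−r_b1²) = 78.105251, √(r_a2²−r_b2²) = 63.638843
base pitch p_b = π·m·cos α = 14.123901
CR = (78.105251 + 63.638843 − 319.176000·sin 21.62000°)/14.123901 = 1.709442
contact ratio ≈ 1.7094

1.7094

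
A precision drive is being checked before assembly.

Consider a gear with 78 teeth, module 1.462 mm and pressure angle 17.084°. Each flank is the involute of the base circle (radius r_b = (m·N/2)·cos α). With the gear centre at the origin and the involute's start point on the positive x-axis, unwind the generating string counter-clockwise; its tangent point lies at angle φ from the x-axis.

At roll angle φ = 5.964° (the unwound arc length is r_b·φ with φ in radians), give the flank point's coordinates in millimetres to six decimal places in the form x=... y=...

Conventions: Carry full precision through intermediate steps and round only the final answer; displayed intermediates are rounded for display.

x=54.796552 y=0.020468

class = single-mesh tooth geometry [base-circle involute, m = 1.462, 78T]
pitch radius r_p = m·N/2 = 1.462·78/2 = 57.018000
base radius r_b = r_p·cos α = 57.018000·cos 17.084° = 54.502086
roll angle φ = 5.964° = 0.10409144 rad
x = r_b·(cos φ + φ·sin φ) = 54.796552
y = r_b·(sin φ − φ·cos φ) = 0.020468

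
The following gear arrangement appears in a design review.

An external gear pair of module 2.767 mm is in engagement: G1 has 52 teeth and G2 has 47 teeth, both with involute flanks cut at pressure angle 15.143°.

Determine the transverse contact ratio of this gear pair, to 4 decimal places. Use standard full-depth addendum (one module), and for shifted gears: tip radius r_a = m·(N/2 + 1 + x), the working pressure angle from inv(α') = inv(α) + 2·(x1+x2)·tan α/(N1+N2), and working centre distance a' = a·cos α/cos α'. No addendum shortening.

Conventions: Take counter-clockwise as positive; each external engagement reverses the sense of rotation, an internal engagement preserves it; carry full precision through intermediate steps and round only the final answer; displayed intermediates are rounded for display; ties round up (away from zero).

2.0716

class = single-mesh tooth geometry [involute pair 52T × 47T, m = 2.767]
base radii: r_b1 = 69.443947, r_b2 = 62.766645
tip radii: r_a1 = 74.709000, r_a2 = 67.791500
no profile shift: α' = α, a' = a
action lengths: √(r_a1²−r_b1²) = 27.549462, √(r_a2²−r_b2²) = 25.613196
base pitch p_b = π·m·cos α = 8.390946
CR = (27.549462 + 25.613196 − 136.966500·sin 15.14300°)/8.390946 = 2.071642
contact ratio ≈ 2.0716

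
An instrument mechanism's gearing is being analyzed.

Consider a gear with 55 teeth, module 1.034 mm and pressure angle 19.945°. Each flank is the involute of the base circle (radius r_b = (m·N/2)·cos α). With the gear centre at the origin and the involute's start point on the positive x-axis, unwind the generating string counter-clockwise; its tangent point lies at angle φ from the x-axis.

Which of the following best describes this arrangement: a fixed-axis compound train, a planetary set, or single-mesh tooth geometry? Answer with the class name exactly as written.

single-mesh tooth geometry

class = single-mesh tooth geometry [base-circle involute, m = 1.034, 55T]
classification: single-mesh tooth geometry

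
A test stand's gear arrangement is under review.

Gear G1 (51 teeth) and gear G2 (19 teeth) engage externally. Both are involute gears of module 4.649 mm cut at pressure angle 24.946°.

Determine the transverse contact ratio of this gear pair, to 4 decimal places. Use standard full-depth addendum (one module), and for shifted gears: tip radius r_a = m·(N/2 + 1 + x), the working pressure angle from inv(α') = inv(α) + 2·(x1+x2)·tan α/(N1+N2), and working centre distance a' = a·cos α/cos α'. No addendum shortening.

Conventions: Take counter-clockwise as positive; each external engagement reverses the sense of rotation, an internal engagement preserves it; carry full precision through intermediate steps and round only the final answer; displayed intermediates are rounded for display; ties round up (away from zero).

topology: single-mesh involute geometry — m = 4.649, 51T/19T pair
base radii: r_b1 = 107.489507, r_b2 = 40.045110
tip radii: r_a1 = 123.198500, r_a2 = 48.814500
no profile shift: α' = α, a' = a
action lengths: √(r_a1²−r_b1²) = 60.198641, √(r_a2²−r_b2²) = 27.914952
base pitch p_b = π·m·cos α = 13.242676
CR = (60.198641 + 27.914952 − 162.715000·sin 24.94600°)/13.242676 = 1.471476
contact ratio ≈ 1.4715

1.4715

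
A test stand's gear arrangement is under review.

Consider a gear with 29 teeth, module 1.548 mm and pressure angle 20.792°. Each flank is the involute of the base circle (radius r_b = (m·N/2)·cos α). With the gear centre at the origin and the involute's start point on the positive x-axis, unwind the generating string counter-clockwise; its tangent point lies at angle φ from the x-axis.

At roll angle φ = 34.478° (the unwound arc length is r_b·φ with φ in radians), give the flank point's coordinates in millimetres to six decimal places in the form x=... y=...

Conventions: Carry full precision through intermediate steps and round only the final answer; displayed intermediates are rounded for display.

class = single-mesh tooth geometry [base-circle involute, m = 1.548, 29T]
pitch radius r_p = m·N/2 = 1.548·29/2 = 22.446000
base radius r_b = r_p·cos α = 22.446000·cos 20.792° = 20.984210
roll angle φ = 34.478° = 0.60175462 rad
x = r_b·(cos φ + φ·sin φ) = 24.446410
y = r_b·(sin φ − φ·cos φ) = 1.469675

x=24.446410 y=1.469675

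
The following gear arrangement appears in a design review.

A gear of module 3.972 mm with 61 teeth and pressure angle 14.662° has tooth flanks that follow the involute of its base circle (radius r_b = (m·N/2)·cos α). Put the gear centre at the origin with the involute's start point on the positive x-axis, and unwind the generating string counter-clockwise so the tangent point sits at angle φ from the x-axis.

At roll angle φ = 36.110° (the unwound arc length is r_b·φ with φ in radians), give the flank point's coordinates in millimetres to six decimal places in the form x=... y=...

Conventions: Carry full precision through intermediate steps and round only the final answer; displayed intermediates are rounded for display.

class = single-mesh tooth geometry [base-circle involute, m = 3.972, 61T]
pitch radius r_p = m·N/2 = 3.972·61/2 = 121.146000
base radius r_b = r_p·cos α = 121.146000·cos 14.662° = 117.200982
roll angle φ = 36.110° = 0.63023839 rad
x = r_b·(cos φ + φ·sin φ) = 138.216299
y = r_b·(sin φ − φ·cos φ) = 9.396699

x=138.216299 y=9.396699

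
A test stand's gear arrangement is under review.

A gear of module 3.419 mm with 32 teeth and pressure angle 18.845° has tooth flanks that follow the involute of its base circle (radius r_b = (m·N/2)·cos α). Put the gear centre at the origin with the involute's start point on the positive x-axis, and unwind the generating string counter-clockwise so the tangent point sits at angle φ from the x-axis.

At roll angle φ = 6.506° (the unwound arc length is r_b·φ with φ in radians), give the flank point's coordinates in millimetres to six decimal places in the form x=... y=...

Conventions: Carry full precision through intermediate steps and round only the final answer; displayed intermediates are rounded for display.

class = single-mesh tooth geometry [base-circle involute, m = 3.419, 32T]
pitch radius r_p = m·N/2 = 3.419·32/2 = 54.704000
base radius r_b = r_p·cos α = 54.704000·cos 18.845° = 51.771639
roll angle φ = 6.506° = 0.11355112 rad
x = r_b·(cos φ + φ·sin φ) = 52.104332
y = r_b·(sin φ − φ·cos φ) = 0.025234

x=52.104332 y=0.025234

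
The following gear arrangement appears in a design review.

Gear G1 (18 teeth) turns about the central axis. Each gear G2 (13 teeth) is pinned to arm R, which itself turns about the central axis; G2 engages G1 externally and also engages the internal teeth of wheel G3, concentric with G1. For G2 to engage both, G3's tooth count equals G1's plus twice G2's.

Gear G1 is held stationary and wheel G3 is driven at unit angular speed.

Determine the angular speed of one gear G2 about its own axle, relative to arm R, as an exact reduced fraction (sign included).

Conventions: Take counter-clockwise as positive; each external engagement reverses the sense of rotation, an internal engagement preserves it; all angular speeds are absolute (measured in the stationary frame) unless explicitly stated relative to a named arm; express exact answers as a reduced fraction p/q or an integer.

topology: planetary set — G1 18T / G2 13T / G3 44T, arm = carrier (Willis)
ring teeth: 18 + 2·13 = 44
18(ω_sun−ω_arm) = −44(ω_ring−ω_arm),  ω_sun = 0, ω_ring = 1
18(0−ω_arm) = −44(1−ω_arm)  ⇒  62·ω_arm = 44  ⇒  ω_arm = 22/31
sun–planet mesh: 18·(0−22/31) = −13·(ω_p−ω_arm)  ⇒  ω_p−ω_arm = 396/403
exact speed ratio = 396/403

396/403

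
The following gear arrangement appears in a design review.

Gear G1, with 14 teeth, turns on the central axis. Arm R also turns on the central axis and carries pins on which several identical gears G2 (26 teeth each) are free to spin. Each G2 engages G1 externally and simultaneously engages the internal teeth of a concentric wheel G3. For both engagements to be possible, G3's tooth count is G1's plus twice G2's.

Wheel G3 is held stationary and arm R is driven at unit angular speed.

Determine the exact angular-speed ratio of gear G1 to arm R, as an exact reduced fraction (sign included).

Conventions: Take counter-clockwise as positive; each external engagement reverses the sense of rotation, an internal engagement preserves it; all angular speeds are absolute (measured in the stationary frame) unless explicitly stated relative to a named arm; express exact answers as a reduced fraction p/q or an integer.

class = planetary set [G3 = 14+2·26 = 66; Willis about the carrier]
ring teeth: 14 + 2·26 = 66
14(ω_sun−ω_arm) = −66(ω_ring−ω_arm),  ω_ring = 0, ω_arm = 1
ω_sun = 1 − (66/14)(0−1) = 40/7
ω_out/ω_in = 40/7

40/7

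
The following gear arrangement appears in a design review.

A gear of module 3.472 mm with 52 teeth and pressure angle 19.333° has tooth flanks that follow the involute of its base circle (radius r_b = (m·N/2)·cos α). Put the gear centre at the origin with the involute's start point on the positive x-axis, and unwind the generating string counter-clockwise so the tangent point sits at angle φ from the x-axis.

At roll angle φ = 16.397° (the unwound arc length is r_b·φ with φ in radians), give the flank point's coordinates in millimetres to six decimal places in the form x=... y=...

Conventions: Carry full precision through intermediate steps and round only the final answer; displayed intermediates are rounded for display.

topology: single-mesh involute geometry — m = 3.472, N = 52
pitch radius r_p = m·N/2 = 3.472·52/2 = 90.272000
base radius r_b = r_p·cos α = 90.272000·cos 19.333° = 85.181601
roll angle φ = 16.397° = 0.28618164 rad
x = r_b·(cos φ + φ·sin φ) = 88.598688
y = r_b·(sin φ − φ·cos φ) = 0.660068

x=88.598688 y=0.660068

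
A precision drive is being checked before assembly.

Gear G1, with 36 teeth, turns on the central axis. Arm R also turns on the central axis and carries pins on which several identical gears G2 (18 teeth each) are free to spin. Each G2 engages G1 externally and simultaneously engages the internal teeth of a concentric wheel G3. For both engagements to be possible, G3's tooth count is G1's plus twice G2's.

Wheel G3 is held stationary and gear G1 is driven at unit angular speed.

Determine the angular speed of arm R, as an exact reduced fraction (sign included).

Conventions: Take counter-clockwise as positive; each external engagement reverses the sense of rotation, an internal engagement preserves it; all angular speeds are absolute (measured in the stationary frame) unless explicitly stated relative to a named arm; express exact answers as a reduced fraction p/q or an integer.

1/3

recognized (axles ride arm R): planetary set, 36/18/72 teeth
ring teeth: 36 + 2·18 = 72
36(ω_sun−ω_arm) = −72(ω_ring−ω_arm),  ω_ring = 0, ω_sun = 1
36(1−ω_arm) = −72(0−ω_arm)  ⇒  108·ω_arm = 36  ⇒  ω_arm = 1/3
exact speed ratio = 1/3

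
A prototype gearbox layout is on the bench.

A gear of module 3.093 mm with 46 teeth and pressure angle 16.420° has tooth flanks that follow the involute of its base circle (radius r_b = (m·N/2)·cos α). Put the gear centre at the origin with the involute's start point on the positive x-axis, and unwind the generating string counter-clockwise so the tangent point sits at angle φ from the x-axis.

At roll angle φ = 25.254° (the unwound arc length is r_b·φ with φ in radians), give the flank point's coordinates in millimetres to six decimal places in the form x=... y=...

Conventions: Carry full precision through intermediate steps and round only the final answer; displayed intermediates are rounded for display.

class = single-mesh tooth geometry [base-circle involute, m = 3.093, 46T]
pitch radius r_p = m·N/2 = 3.093·46/2 = 71.139000
base radius r_b = r_p·cos α = 71.139000·cos 16.420° = 68.237622
roll angle φ = 25.254° = 0.44076545 rad
x = r_b·(cos φ + φ·sin φ) = 74.547551
y = r_b·(sin φ − φ·cos φ) = 1.910137

x=74.547551 y=1.910137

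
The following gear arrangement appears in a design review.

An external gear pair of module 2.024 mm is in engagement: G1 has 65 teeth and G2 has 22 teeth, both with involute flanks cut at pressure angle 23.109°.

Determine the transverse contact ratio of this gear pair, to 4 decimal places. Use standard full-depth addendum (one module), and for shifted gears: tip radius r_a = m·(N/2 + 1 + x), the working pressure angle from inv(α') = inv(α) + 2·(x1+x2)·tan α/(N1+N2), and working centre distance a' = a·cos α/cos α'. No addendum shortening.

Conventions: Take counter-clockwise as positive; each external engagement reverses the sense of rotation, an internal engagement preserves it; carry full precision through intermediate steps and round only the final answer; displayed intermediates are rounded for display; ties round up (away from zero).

1.5584

recognized (one external pair, fixed centres): single-mesh tooth geometry, m = 2.024, N1 = 65, N2 = 22
base radii: r_b1 = 60.501803, r_b2 = 20.477533
tip radii: r_a1 = 67.804000, r_a2 = 24.288000
no profile shift: α' = α, a' = a
action lengths: √(r_a1²−r_b1²) = 30.609054, √(r_a2²−r_b2²) = 13.060535
base pitch p_b = π·m·cos α = 5.848370
CR = (30.609054 + 13.060535 − 88.044000·sin 23.10900°)/5.848370 = 1.558373
contact ratio ≈ 1.5584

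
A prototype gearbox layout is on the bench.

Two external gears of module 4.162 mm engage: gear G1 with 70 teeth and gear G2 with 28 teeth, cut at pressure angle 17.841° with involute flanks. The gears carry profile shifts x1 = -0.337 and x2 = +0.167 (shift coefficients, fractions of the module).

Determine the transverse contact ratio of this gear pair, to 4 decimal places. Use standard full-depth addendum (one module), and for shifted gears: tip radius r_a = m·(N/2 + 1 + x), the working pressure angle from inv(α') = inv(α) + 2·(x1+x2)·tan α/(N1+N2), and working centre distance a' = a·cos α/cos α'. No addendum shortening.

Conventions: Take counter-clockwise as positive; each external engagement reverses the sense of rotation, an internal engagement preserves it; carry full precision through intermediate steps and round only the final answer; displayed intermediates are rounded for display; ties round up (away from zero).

single-mesh involute tooth geometry (70T engaging 28T at module 4.162)
base radii: r_b1 = 138.664788, r_b2 = 55.465915
tip radii: r_a1 = 148.429406, r_a2 = 63.125054
inv(α') = inv(17.841°) + 2·(-0.337+0.167)·tan α/(70+28) = 0.00935358  ⇒  α' = 17.19910°
a' = a·cos α / cos α' = 203.9380·cos 17.841°/cos 17.19910° = 203.218003
action lengths: √(r_a1²−r_b1²) = 52.946815, √(r_a2²−r_b2²) = 30.138094
base pitch p_b = π·m·cos α = 12.446522
CR = (52.946815 + 30.138094 − 203.218003·sin 17.19910°)/12.446522 = 1.847484
contact ratio ≈ 1.8475

1.8475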